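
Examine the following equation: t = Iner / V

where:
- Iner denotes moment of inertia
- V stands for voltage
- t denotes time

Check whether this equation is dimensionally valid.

No

Iner (moment of inertia) has dimensions [L^2 M].
V (voltage) has dimensions [I^-1 L^2 M T^-3].
t (time) has dimensions [T].

Left side: [T]
Right side: [I T^3]

The two sides have different dimensions, so the equation is NOT dimensionally consistent.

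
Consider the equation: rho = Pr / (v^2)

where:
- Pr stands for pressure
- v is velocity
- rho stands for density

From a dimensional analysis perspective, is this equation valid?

Yes

Pr (pressure) has dimensions [L^-1 M T^-2].
v (velocity) has dimensions [L T^-1].
rho (density) has dimensions [L^-3 M].

Left side: [L^-3 M]
Right side: [L^-3 M]

Both sides have the same dimensions, so the equation is dimensionally consistent.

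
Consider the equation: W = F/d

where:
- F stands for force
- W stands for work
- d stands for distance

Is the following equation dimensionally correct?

No

F (force) has dimensions [L M T^-2].
W (work) has dimensions [L^2 M T^-2].
d (distance) has dimensions [L].

Left side: [L^2 M T^-2]
Right side: [M T^-2]

The two sides have different dimensions, so the equation is NOT dimensionally consistent.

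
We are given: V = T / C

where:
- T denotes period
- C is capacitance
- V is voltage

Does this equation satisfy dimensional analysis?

No

T (period) has dimensions [T].
C (capacitance) has dimensions [I^2 L^-2 M^-1 T^4].
V (voltage) has dimensions [I^-1 L^2 M T^-3].

Left side: [I^-1 L^2 M T^-3]
Right side: [I^-2 L^2 M T^-3]

The two sides have different dimensions, so the equation is NOT dimensionally consistent.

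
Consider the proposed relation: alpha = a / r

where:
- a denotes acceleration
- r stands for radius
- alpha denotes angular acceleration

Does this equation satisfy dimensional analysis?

Yes

a (acceleration) has dimensions [L T^-2].
r (radius) has dimensions [L].
alpha (angular acceleration) has dimensions [T^-2].

Left side: [T^-2]
Right side: [T^-2]

Both sides have the same dimensions, so the equation is dimensionally consistent.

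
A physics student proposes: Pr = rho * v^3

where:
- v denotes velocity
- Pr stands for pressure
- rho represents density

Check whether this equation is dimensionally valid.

No

v (velocity) has dimensions [L T^-1].
Pr (pressure) has dimensions [L^-1 M T^-2].
rho (density) has dimensions [L^-3 M].

Left side: [L^-1 M T^-2]
Right side: [M T^-3]

The two sides have different dimensions, so the equation is NOT dimensionally consistent.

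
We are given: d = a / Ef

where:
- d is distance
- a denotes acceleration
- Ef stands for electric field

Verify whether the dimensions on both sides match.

No

d (distance) has dimensions [L].
a (acceleration) has dimensions [L T^-2].
Ef (electric field) has dimensions [I^-1 L M T^-3].

Left side: [L]
Right side: [I M^-1 T]

The two sides have different dimensions, so the equation is NOT dimensionally consistent.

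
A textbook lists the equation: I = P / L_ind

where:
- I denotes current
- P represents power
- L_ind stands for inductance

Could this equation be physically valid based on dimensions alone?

No

I (current) has dimensions [I].
P (power) has dimensions [L^2 M T^-3].
L_ind (inductance) has dimensions [I^-2 L^2 M T^-2].

Left side: [I]
Right side: [I^2 T^-1]

The two sides have different dimensions, so the equation is NOT dimensionally consistent.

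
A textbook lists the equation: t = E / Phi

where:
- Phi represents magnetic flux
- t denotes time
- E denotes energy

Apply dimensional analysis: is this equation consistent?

No

Phi (magnetic flux) has dimensions [I^-1 L^2 M T^-2].
t (time) has dimensions [T].
E (energy) has dimensions [L^2 M T^-2].

Left side: [T]
Right side: [I]

The two sides have different dimensions, so the equation is NOT dimensionally consistent.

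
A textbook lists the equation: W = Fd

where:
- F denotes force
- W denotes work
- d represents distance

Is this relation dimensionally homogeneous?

Yes

F (force) has dimensions [L M T^-2].
W (work) has dimensions [L^2 M T^-2].
d (distance) has dimensions [L].

Left side: [L^2 M T^-2]
Right side: [L^2 M T^-2]

Both sides have the same dimensions, so the equation is dimensionally consistent.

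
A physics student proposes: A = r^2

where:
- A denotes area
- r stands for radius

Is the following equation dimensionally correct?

Yes

A (area) has dimensions [L^2].
r (radius) has dimensions [L].

Left side: [L^2]
Right side: [L^2]

Both sides have the same dimensions, so the equation is dimensionally consistent.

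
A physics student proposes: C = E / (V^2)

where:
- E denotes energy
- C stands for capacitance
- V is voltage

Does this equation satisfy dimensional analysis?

Yes

E (energy) has dimensions [L^2 M T^-2].
C (capacitance) has dimensions [I^2 L^-2 M^-1 T^4].
V (voltage) has dimensions [I^-1 L^2 M T^-3].

Left side: [I^2 L^-2 M^-1 T^4]
Right side: [I^2 L^-2 M^-1 T^4]

Both sides have the same dimensions, so the equation is dimensionally consistent.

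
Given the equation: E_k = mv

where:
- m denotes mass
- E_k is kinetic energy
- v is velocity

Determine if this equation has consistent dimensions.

No

m (mass) has dimensions [M].
E_k (kinetic energy) has dimensions [L^2 M T^-2].
v (velocity) has dimensions [L T^-1].

Left side: [L^2 M T^-2]
Right side: [L M T^-1]

The two sides have different dimensions, so the equation is NOT dimensionally consistent.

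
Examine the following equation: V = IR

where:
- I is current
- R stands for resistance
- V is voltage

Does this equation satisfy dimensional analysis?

Yes

I (current) has dimensions [I].
R (resistance) has dimensions [I^-2 L^2 M T^-3].
V (voltage) has dimensions [I^-1 L^2 M T^-3].

Left side: [I^-1 L^2 M T^-3]
Right side: [I^-1 L^2 M T^-3]

Both sides have the same dimensions, so the equation is dimensionally consistent.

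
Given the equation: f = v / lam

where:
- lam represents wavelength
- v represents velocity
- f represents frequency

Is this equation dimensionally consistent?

Yes

lam (wavelength) has dimensions [L].
v (velocity) has dimensions [L T^-1].
f (frequency) has dimensions [T^-1].

Left side: [T^-1]
Right side: [T^-1]

Both sides have the same dimensions, so the equation is dimensionally consistent.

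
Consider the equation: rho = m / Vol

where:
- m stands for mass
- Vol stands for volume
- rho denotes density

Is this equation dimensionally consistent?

Yes

m (mass) has dimensions [M].
Vol (volume) has dimensions [L^3].
rho (density) has dimensions [L^-3 M].

Left side: [L^-3 M]
Right side: [L^-3 M]

Both sides have the same dimensions, so the equation is dimensionally consistent.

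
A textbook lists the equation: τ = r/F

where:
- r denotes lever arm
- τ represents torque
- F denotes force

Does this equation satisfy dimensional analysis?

No

r (lever arm) has dimensions [L].
τ (torque) has dimensions [L^2 M T^-2].
F (force) has dimensions [L M T^-2].

Left side: [L^2 M T^-2]
Right side: [M^-1 T^2]

The two sides have different dimensions, so the equation is NOT dimensionally consistent.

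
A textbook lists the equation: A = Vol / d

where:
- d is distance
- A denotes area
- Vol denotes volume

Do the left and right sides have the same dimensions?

Yes

d (distance) has dimensions [L].
A (area) has dimensions [L^2].
Vol (volume) has dimensions [L^3].

Left side: [L^2]
Right side: [L^2]

Both sides have the same dimensions, so the equation is dimensionally consistent.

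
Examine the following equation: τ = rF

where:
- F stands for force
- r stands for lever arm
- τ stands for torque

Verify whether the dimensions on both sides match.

Yes

F (force) has dimensions [L M T^-2].
r (lever arm) has dimensions [L].
τ (torque) has dimensions [L^2 M T^-2].

Left side: [L^2 M T^-2]
Right side: [L^2 M T^-2]

Both sides have the same dimensions, so the equation is dimensionally consistent.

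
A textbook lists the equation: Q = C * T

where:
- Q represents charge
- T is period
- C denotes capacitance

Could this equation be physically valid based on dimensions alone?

No

Q (charge) has dimensions [I T].
T (period) has dimensions [T].
C (capacitance) has dimensions [I^2 L^-2 M^-1 T^4].

Left side: [I T]
Right side: [I^2 L^-2 M^-1 T^5]

The two sides have different dimensions, so the equation is NOT dimensionally consistent.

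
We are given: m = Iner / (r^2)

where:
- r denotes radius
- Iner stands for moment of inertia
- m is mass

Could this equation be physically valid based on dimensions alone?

Yes

r (radius) has dimensions [L].
Iner (moment of inertia) has dimensions [L^2 M].
m (mass) has dimensions [M].

Left side: [M]
Right side: [M]

Both sides have the same dimensions, so the equation is dimensionally consistent.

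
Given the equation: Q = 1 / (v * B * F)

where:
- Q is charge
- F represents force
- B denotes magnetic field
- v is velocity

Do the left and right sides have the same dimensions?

No

Q (charge) has dimensions [I T].
F (force) has dimensions [L M T^-2].
B (magnetic field) has dimensions [I^-1 M T^-2].
v (velocity) has dimensions [L T^-1].

Left side: [I T]
Right side: [I L^-2 M^-2 T^5]

The two sides have different dimensions, so the equation is NOT dimensionally consistent.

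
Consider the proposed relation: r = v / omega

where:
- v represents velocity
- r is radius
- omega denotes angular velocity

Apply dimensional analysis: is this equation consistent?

Yes

v (velocity) has dimensions [L T^-1].
r (radius) has dimensions [L].
omega (angular velocity) has dimensions [T^-1].

Left side: [L]
Right side: [L]

Both sides have the same dimensions, so the equation is dimensionally consistent.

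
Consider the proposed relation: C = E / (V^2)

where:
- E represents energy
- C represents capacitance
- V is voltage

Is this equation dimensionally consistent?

Yes

E (energy) has dimensions [L^2 M T^-2].
C (capacitance) has dimensions [I^2 L^-2 M^-1 T^4].
V (voltage) has dimensions [I^-1 L^2 M T^-3].

Left side: [I^2 L^-2 M^-1 T^4]
Right side: [I^2 L^-2 M^-1 T^4]

Both sides have the same dimensions, so the equation is dimensionally consistent.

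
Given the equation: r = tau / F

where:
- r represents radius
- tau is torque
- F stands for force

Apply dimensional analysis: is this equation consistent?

Yes

r (radius) has dimensions [L].
tau (torque) has dimensions [L^2 M T^-2].
F (force) has dimensions [L M T^-2].

Left side: [L]
Right side: [L]

Both sides have the same dimensions, so the equation is dimensionally consistent.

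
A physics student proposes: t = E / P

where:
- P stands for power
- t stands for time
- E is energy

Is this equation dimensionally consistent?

Yes

P (power) has dimensions [L^2 M T^-3].
t (time) has dimensions [T].
E (energy) has dimensions [L^2 M T^-2].

Left side: [T]
Right side: [T]

Both sides have the same dimensions, so the equation is dimensionally consistent.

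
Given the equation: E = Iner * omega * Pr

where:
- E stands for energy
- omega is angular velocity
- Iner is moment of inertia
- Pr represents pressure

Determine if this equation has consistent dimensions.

No

E (energy) has dimensions [L^2 M T^-2].
omega (angular velocity) has dimensions [T^-1].
Iner (moment of inertia) has dimensions [L^2 M].
Pr (pressure) has dimensions [L^-1 M T^-2].

Left side: [L^2 M T^-2]
Right side: [L M^2 T^-3]

The two sides have different dimensions, so the equation is NOT dimensionally consistent.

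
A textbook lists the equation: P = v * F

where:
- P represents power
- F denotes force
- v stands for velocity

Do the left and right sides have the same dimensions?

Yes

P (power) has dimensions [L^2 M T^-3].
F (force) has dimensions [L M T^-2].
v (velocity) has dimensions [L T^-1].

Left side: [L^2 M T^-3]
Right side: [L^2 M T^-3]

Both sides have the same dimensions, so the equation is dimensionally consistent.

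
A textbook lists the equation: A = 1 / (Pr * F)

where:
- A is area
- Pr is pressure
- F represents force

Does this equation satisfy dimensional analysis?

No

A (area) has dimensions [L^2].
Pr (pressure) has dimensions [L^-1 M T^-2].
F (force) has dimensions [L M T^-2].

Left side: [L^2]
Right side: [M^-2 T^4]

The two sides have different dimensions, so the equation is NOT dimensionally consistent.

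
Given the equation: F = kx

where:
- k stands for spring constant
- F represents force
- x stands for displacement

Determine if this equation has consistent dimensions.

Yes

k (spring constant) has dimensions [M T^-2].
F (force) has dimensions [L M T^-2].
x (displacement) has dimensions [L].

Left side: [L M T^-2]
Right side: [L M T^-2]

Both sides have the same dimensions, so the equation is dimensionally consistent.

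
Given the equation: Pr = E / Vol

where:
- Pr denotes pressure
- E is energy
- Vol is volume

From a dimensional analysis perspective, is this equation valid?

Yes

Pr (pressure) has dimensions [L^-1 M T^-2].
E (energy) has dimensions [L^2 M T^-2].
Vol (volume) has dimensions [L^3].

Left side: [L^-1 M T^-2]
Right side: [L^-1 M T^-2]

Both sides have the same dimensions, so the equation is dimensionally consistent.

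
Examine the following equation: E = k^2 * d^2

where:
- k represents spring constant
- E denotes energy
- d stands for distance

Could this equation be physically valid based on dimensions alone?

No

k (spring constant) has dimensions [M T^-2].
E (energy) has dimensions [L^2 M T^-2].
d (distance) has dimensions [L].

Left side: [L^2 M T^-2]
Right side: [L^2 M^2 T^-4]

The two sides have different dimensions, so the equation is NOT dimensionally consistent.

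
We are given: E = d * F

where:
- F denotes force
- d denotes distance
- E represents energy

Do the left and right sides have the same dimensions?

Yes

F (force) has dimensions [L M T^-2].
d (distance) has dimensions [L].
E (energy) has dimensions [L^2 M T^-2].

Left side: [L^2 M T^-2]
Right side: [L^2 M T^-2]

Both sides have the same dimensions, so the equation is dimensionally consistent.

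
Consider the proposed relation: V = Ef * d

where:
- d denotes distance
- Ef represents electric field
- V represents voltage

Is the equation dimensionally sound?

Yes

d (distance) has dimensions [L].
Ef (electric field) has dimensions [I^-1 L M T^-3].
V (voltage) has dimensions [I^-1 L^2 M T^-3].

Left side: [I^-1 L^2 M T^-3]
Right side: [I^-1 L^2 M T^-3]

Both sides have the same dimensions, so the equation is dimensionally consistent.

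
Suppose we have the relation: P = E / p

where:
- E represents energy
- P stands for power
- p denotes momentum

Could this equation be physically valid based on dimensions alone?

No

E (energy) has dimensions [L^2 M T^-2].
P (power) has dimensions [L^2 M T^-3].
p (momentum) has dimensions [L M T^-1].

Left side: [L^2 M T^-3]
Right side: [L T^-1]

The two sides have different dimensions, so the equation is NOT dimensionally consistent.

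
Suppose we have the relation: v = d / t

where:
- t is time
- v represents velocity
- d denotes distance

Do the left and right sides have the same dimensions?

Yes

t (time) has dimensions [T].
v (velocity) has dimensions [L T^-1].
d (distance) has dimensions [L].

Left side: [L T^-1]
Right side: [L T^-1]

Both sides have the same dimensions, so the equation is dimensionally consistent.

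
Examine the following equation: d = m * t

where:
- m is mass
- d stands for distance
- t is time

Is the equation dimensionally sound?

No

m (mass) has dimensions [M].
d (distance) has dimensions [L].
t (time) has dimensions [T].

Left side: [L]
Right side: [M T]

The two sides have different dimensions, so the equation is NOT dimensionally consistent.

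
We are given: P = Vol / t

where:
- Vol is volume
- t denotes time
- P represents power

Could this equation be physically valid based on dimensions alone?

No

Vol (volume) has dimensions [L^3].
t (time) has dimensions [T].
P (power) has dimensions [L^2 M T^-3].

Left side: [L^2 M T^-3]
Right side: [L^3 T^-1]

The two sides have different dimensions, so the equation is NOT dimensionally consistent.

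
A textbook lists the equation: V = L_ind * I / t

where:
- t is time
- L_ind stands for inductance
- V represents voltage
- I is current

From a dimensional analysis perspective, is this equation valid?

Yes

t (time) has dimensions [T].
L_ind (inductance) has dimensions [I^-2 L^2 M T^-2].
V (voltage) has dimensions [I^-1 L^2 M T^-3].
I (current) has dimensions [I].

Left side: [I^-1 L^2 M T^-3]
Right side: [I^-1 L^2 M T^-3]

Both sides have the same dimensions, so the equation is dimensionally consistent.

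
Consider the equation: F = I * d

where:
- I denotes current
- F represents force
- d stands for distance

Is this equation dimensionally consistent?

No

I (current) has dimensions [I].
F (force) has dimensions [L M T^-2].
d (distance) has dimensions [L].

Left side: [L M T^-2]
Right side: [I L]

The two sides have different dimensions, so the equation is NOT dimensionally consistent.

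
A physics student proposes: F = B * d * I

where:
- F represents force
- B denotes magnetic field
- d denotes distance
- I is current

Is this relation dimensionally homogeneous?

Yes

F (force) has dimensions [L M T^-2].
B (magnetic field) has dimensions [I^-1 M T^-2].
d (distance) has dimensions [L].
I (current) has dimensions [I].

Left side: [L M T^-2]
Right side: [L M T^-2]

Both sides have the same dimensions, so the equation is dimensionally consistent.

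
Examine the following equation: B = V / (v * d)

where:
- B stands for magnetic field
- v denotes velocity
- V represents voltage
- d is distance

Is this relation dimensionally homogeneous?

Yes

B (magnetic field) has dimensions [I^-1 M T^-2].
v (velocity) has dimensions [L T^-1].
V (voltage) has dimensions [I^-1 L^2 M T^-3].
d (distance) has dimensions [L].

Left side: [I^-1 M T^-2]
Right side: [I^-1 M T^-2]

Both sides have the same dimensions, so the equation is dimensionally consistent.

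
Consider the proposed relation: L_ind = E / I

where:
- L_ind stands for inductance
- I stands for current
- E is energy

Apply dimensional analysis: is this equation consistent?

No

L_ind (inductance) has dimensions [I^-2 L^2 M T^-2].
I (current) has dimensions [I].
E (energy) has dimensions [L^2 M T^-2].

Left side: [I^-2 L^2 M T^-2]
Right side: [I^-1 L^2 M T^-2]

The two sides have different dimensions, so the equation is NOT dimensionally consistent.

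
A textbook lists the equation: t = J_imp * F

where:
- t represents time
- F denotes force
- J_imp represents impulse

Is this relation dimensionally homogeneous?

No

t (time) has dimensions [T].
F (force) has dimensions [L M T^-2].
J_imp (impulse) has dimensions [L M T^-1].

Left side: [T]
Right side: [L^2 M^2 T^-3]

The two sides have different dimensions, so the equation is NOT dimensionally consistent.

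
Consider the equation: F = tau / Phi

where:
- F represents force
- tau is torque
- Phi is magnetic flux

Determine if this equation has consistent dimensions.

No

F (force) has dimensions [L M T^-2].
tau (torque) has dimensions [L^2 M T^-2].
Phi (magnetic flux) has dimensions [I^-1 L^2 M T^-2].

Left side: [L M T^-2]
Right side: [I]

The two sides have different dimensions, so the equation is NOT dimensionally consistent.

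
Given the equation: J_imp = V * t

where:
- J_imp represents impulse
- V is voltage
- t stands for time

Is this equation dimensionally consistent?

No

J_imp (impulse) has dimensions [L M T^-1].
V (voltage) has dimensions [I^-1 L^2 M T^-3].
t (time) has dimensions [T].

Left side: [L M T^-1]
Right side: [I^-1 L^2 M T^-2]

The two sides have different dimensions, so the equation is NOT dimensionally consistent.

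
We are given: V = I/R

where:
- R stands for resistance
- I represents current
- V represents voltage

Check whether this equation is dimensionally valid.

No

R (resistance) has dimensions [I^-2 L^2 M T^-3].
I (current) has dimensions [I].
V (voltage) has dimensions [I^-1 L^2 M T^-3].

Left side: [I^-1 L^2 M T^-3]
Right side: [I^3 L^-2 M^-1 T^3]

The two sides have different dimensions, so the equation is NOT dimensionally consistent.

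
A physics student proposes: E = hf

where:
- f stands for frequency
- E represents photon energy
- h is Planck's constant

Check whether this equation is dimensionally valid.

Yes

f (frequency) has dimensions [T^-1].
E (photon energy) has dimensions [L^2 M T^-2].
h (Planck's constant) has dimensions [L^2 M T^-1].

Left side: [L^2 M T^-2]
Right side: [L^2 M T^-2]

Both sides have the same dimensions, so the equation is dimensionally consistent.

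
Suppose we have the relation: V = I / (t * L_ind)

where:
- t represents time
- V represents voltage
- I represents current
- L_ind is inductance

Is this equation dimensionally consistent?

No

t (time) has dimensions [T].
V (voltage) has dimensions [I^-1 L^2 M T^-3].
I (current) has dimensions [I].
L_ind (inductance) has dimensions [I^-2 L^2 M T^-2].

Left side: [I^-1 L^2 M T^-3]
Right side: [I^3 L^-2 M^-1 T]

The two sides have different dimensions, so the equation is NOT dimensionally consistent.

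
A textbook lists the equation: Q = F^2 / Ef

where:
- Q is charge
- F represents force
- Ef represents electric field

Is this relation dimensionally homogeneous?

No

Q (charge) has dimensions [I T].
F (force) has dimensions [L M T^-2].
Ef (electric field) has dimensions [I^-1 L M T^-3].

Left side: [I T]
Right side: [I L M T^-1]

The two sides have different dimensions, so the equation is NOT dimensionally consistent.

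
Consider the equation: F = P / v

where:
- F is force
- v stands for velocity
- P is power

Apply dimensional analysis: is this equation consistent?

Yes

F (force) has dimensions [L M T^-2].
v (velocity) has dimensions [L T^-1].
P (power) has dimensions [L^2 M T^-3].

Left side: [L M T^-2]
Right side: [L M T^-2]

Both sides have the same dimensions, so the equation is dimensionally consistent.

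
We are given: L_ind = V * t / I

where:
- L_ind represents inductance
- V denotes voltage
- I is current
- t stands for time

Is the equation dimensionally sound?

Yes

L_ind (inductance) has dimensions [I^-2 L^2 M T^-2].
V (voltage) has dimensions [I^-1 L^2 M T^-3].
I (current) has dimensions [I].
t (time) has dimensions [T].

Left side: [I^-2 L^2 M T^-2]
Right side: [I^-2 L^2 M T^-2]

Both sides have the same dimensions, so the equation is dimensionally consistent.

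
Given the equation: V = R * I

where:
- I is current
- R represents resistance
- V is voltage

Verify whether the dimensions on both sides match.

Yes

I (current) has dimensions [I].
R (resistance) has dimensions [I^-2 L^2 M T^-3].
V (voltage) has dimensions [I^-1 L^2 M T^-3].

Left side: [I^-1 L^2 M T^-3]
Right side: [I^-1 L^2 M T^-3]

Both sides have the same dimensions, so the equation is dimensionally consistent.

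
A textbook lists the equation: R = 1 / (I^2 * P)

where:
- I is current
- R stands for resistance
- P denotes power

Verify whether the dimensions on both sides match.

No

I (current) has dimensions [I].
R (resistance) has dimensions [I^-2 L^2 M T^-3].
P (power) has dimensions [L^2 M T^-3].

Left side: [I^-2 L^2 M T^-3]
Right side: [I^-2 L^-2 M^-1 T^3]

The two sides have different dimensions, so the equation is NOT dimensionally consistent.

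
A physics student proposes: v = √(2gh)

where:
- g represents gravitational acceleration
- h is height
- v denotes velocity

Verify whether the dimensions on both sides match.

Yes

g (gravitational acceleration) has dimensions [L T^-2].
h (height) has dimensions [L].
v (velocity) has dimensions [L T^-1].

Left side: [L T^-1]
Right side: [L T^-1]

Both sides have the same dimensions, so the equation is dimensionally consistent.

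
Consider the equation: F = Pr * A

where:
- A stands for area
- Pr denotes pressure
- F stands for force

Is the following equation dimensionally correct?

Yes

A (area) has dimensions [L^2].
Pr (pressure) has dimensions [L^-1 M T^-2].
F (force) has dimensions [L M T^-2].

Left side: [L M T^-2]
Right side: [L M T^-2]

Both sides have the same dimensions, so the equation is dimensionally consistent.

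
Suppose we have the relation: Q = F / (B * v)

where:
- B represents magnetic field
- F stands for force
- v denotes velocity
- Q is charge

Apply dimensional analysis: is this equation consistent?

Yes

B (magnetic field) has dimensions [I^-1 M T^-2].
F (force) has dimensions [L M T^-2].
v (velocity) has dimensions [L T^-1].
Q (charge) has dimensions [I T].

Left side: [I T]
Right side: [I T]

Both sides have the same dimensions, so the equation is dimensionally consistent.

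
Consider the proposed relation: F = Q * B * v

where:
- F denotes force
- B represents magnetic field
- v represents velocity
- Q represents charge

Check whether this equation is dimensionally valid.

Yes

F (force) has dimensions [L M T^-2].
B (magnetic field) has dimensions [I^-1 M T^-2].
v (velocity) has dimensions [L T^-1].
Q (charge) has dimensions [I T].

Left side: [L M T^-2]
Right side: [L M T^-2]

Both sides have the same dimensions, so the equation is dimensionally consistent.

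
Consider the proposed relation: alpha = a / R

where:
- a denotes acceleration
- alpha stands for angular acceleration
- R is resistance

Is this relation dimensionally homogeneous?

No

a (acceleration) has dimensions [L T^-2].
alpha (angular acceleration) has dimensions [T^-2].
R (resistance) has dimensions [I^-2 L^2 M T^-3].

Left side: [T^-2]
Right side: [I^2 L^-1 M^-1 T]

The two sides have different dimensions, so the equation is NOT dimensionally consistent.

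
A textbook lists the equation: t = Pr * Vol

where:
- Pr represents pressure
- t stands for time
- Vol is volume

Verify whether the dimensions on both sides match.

No

Pr (pressure) has dimensions [L^-1 M T^-2].
t (time) has dimensions [T].
Vol (volume) has dimensions [L^3].

Left side: [T]
Right side: [L^2 M T^-2]

The two sides have different dimensions, so the equation is NOT dimensionally consistent.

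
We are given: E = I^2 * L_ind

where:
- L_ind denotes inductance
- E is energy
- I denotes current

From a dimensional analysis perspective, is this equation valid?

Yes

L_ind (inductance) has dimensions [I^-2 L^2 M T^-2].
E (energy) has dimensions [L^2 M T^-2].
I (current) has dimensions [I].

Left side: [L^2 M T^-2]
Right side: [L^2 M T^-2]

Both sides have the same dimensions, so the equation is dimensionally consistent.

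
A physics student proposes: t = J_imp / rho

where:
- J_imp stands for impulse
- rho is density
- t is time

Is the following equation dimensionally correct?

No

J_imp (impulse) has dimensions [L M T^-1].
rho (density) has dimensions [L^-3 M].
t (time) has dimensions [T].

Left side: [T]
Right side: [L^4 T^-1]

The two sides have different dimensions, so the equation is NOT dimensionally consistent.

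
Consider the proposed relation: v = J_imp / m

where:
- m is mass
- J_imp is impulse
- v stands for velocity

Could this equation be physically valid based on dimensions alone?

Yes

m (mass) has dimensions [M].
J_imp (impulse) has dimensions [L M T^-1].
v (velocity) has dimensions [L T^-1].

Left side: [L T^-1]
Right side: [L T^-1]

Both sides have the same dimensions, so the equation is dimensionally consistent.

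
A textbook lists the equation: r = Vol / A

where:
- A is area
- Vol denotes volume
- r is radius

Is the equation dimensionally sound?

Yes

A (area) has dimensions [L^2].
Vol (volume) has dimensions [L^3].
r (radius) has dimensions [L].

Left side: [L]
Right side: [L]

Both sides have the same dimensions, so the equation is dimensionally consistent.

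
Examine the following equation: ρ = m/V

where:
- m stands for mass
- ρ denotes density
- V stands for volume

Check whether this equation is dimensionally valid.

Yes

m (mass) has dimensions [M].
ρ (density) has dimensions [L^-3 M].
V (volume) has dimensions [L^3].

Left side: [L^-3 M]
Right side: [L^-3 M]

Both sides have the same dimensions, so the equation is dimensionally consistent.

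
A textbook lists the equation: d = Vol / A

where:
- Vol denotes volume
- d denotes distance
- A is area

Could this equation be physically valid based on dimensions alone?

Yes

Vol (volume) has dimensions [L^3].
d (distance) has dimensions [L].
A (area) has dimensions [L^2].

Left side: [L]
Right side: [L]

Both sides have the same dimensions, so the equation is dimensionally consistent.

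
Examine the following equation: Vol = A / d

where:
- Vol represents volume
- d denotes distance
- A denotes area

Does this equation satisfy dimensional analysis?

No

Vol (volume) has dimensions [L^3].
d (distance) has dimensions [L].
A (area) has dimensions [L^2].

Left side: [L^3]
Right side: [L]

The two sides have different dimensions, so the equation is NOT dimensionally consistent.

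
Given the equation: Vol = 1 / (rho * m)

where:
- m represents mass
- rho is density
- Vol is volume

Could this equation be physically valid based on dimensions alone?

No

m (mass) has dimensions [M].
rho (density) has dimensions [L^-3 M].
Vol (volume) has dimensions [L^3].

Left side: [L^3]
Right side: [L^3 M^-2]

The two sides have different dimensions, so the equation is NOT dimensionally consistent.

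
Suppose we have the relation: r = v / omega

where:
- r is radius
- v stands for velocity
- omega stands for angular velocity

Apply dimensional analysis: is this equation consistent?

Yes

r (radius) has dimensions [L].
v (velocity) has dimensions [L T^-1].
omega (angular velocity) has dimensions [T^-1].

Left side: [L]
Right side: [L]

Both sides have the same dimensions, so the equation is dimensionally consistent.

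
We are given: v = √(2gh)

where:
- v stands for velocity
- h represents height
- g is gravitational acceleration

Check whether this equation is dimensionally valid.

Yes

v (velocity) has dimensions [L T^-1].
h (height) has dimensions [L].
g (gravitational acceleration) has dimensions [L T^-2].

Left side: [L T^-1]
Right side: [L T^-1]

Both sides have the same dimensions, so the equation is dimensionally consistent.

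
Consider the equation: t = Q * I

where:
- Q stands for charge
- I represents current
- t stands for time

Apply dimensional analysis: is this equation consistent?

No

Q (charge) has dimensions [I T].
I (current) has dimensions [I].
t (time) has dimensions [T].

Left side: [T]
Right side: [I^2 T]

The two sides have different dimensions, so the equation is NOT dimensionally consistent.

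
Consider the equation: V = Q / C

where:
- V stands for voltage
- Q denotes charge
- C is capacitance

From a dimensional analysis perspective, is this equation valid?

Yes

V (voltage) has dimensions [I^-1 L^2 M T^-3].
Q (charge) has dimensions [I T].
C (capacitance) has dimensions [I^2 L^-2 M^-1 T^4].

Left side: [I^-1 L^2 M T^-3]
Right side: [I^-1 L^2 M T^-3]

Both sides have the same dimensions, so the equation is dimensionally consistent.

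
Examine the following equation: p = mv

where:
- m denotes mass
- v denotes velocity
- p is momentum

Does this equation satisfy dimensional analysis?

Yes

m (mass) has dimensions [M].
v (velocity) has dimensions [L T^-1].
p (momentum) has dimensions [L M T^-1].

Left side: [L M T^-1]
Right side: [L M T^-1]

Both sides have the same dimensions, so the equation is dimensionally consistent.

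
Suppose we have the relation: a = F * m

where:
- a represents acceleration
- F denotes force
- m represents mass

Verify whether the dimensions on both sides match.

No

a (acceleration) has dimensions [L T^-2].
F (force) has dimensions [L M T^-2].
m (mass) has dimensions [M].

Left side: [L T^-2]
Right side: [L M^2 T^-2]

The two sides have different dimensions, so the equation is NOT dimensionally consistent.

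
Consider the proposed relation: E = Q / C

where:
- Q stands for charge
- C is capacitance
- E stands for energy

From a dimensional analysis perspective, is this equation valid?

No

Q (charge) has dimensions [I T].
C (capacitance) has dimensions [I^2 L^-2 M^-1 T^4].
E (energy) has dimensions [L^2 M T^-2].

Left side: [L^2 M T^-2]
Right side: [I^-1 L^2 M T^-3]

The two sides have different dimensions, so the equation is NOT dimensionally consistent.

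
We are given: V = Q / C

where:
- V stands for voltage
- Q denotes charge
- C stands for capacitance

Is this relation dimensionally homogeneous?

Yes

V (voltage) has dimensions [I^-1 L^2 M T^-3].
Q (charge) has dimensions [I T].
C (capacitance) has dimensions [I^2 L^-2 M^-1 T^4].

Left side: [I^-1 L^2 M T^-3]
Right side: [I^-1 L^2 M T^-3]

Both sides have the same dimensions, so the equation is dimensionally consistent.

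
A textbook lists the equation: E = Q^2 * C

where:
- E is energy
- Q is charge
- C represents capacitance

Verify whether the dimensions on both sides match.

No

E (energy) has dimensions [L^2 M T^-2].
Q (charge) has dimensions [I T].
C (capacitance) has dimensions [I^2 L^-2 M^-1 T^4].

Left side: [L^2 M T^-2]
Right side: [I^4 L^-2 M^-1 T^6]

The two sides have different dimensions, so the equation is NOT dimensionally consistent.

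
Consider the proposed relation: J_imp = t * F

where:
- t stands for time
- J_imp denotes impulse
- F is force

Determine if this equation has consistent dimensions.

Yes

t (time) has dimensions [T].
J_imp (impulse) has dimensions [L M T^-1].
F (force) has dimensions [L M T^-2].

Left side: [L M T^-1]
Right side: [L M T^-1]

Both sides have the same dimensions, so the equation is dimensionally consistent.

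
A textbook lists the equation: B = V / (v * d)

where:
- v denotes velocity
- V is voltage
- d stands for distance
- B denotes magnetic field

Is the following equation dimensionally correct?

Yes

v (velocity) has dimensions [L T^-1].
V (voltage) has dimensions [I^-1 L^2 M T^-3].
d (distance) has dimensions [L].
B (magnetic field) has dimensions [I^-1 M T^-2].

Left side: [I^-1 M T^-2]
Right side: [I^-1 M T^-2]

Both sides have the same dimensions, so the equation is dimensionally consistent.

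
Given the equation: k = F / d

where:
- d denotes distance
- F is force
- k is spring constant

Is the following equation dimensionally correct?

Yes

d (distance) has dimensions [L].
F (force) has dimensions [L M T^-2].
k (spring constant) has dimensions [M T^-2].

Left side: [M T^-2]
Right side: [M T^-2]

Both sides have the same dimensions, so the equation is dimensionally consistent.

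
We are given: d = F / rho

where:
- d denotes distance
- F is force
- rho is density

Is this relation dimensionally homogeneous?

No

d (distance) has dimensions [L].
F (force) has dimensions [L M T^-2].
rho (density) has dimensions [L^-3 M].

Left side: [L]
Right side: [L^4 T^-2]

The two sides have different dimensions, so the equation is NOT dimensionally consistent.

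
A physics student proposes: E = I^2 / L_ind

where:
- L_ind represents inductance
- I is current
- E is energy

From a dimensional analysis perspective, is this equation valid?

No

L_ind (inductance) has dimensions [I^-2 L^2 M T^-2].
I (current) has dimensions [I].
E (energy) has dimensions [L^2 M T^-2].

Left side: [L^2 M T^-2]
Right side: [I^4 L^-2 M^-1 T^2]

The two sides have different dimensions, so the equation is NOT dimensionally consistent.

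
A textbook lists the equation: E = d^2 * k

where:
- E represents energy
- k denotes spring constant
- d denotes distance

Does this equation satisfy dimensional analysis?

Yes

E (energy) has dimensions [L^2 M T^-2].
k (spring constant) has dimensions [M T^-2].
d (distance) has dimensions [L].

Left side: [L^2 M T^-2]
Right side: [L^2 M T^-2]

Both sides have the same dimensions, so the equation is dimensionally consistent.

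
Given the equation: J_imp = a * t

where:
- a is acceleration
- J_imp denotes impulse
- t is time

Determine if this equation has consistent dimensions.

No

a (acceleration) has dimensions [L T^-2].
J_imp (impulse) has dimensions [L M T^-1].
t (time) has dimensions [T].

Left side: [L M T^-1]
Right side: [L T^-1]

The two sides have different dimensions, so the equation is NOT dimensionally consistent.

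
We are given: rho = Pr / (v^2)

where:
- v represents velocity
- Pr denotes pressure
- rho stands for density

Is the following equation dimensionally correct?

Yes

v (velocity) has dimensions [L T^-1].
Pr (pressure) has dimensions [L^-1 M T^-2].
rho (density) has dimensions [L^-3 M].

Left side: [L^-3 M]
Right side: [L^-3 M]

Both sides have the same dimensions, so the equation is dimensionally consistent.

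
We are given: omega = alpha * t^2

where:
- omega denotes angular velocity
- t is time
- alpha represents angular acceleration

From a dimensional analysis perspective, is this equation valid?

No

omega (angular velocity) has dimensions [T^-1].
t (time) has dimensions [T].
alpha (angular acceleration) has dimensions [T^-2].

Left side: [T^-1]
Right side: [dimensionless]

The two sides have different dimensions, so the equation is NOT dimensionally consistent.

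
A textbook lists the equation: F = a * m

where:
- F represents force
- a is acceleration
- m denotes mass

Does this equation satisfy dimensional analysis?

Yes

F (force) has dimensions [L M T^-2].
a (acceleration) has dimensions [L T^-2].
m (mass) has dimensions [M].

Left side: [L M T^-2]
Right side: [L M T^-2]

Both sides have the same dimensions, so the equation is dimensionally consistent.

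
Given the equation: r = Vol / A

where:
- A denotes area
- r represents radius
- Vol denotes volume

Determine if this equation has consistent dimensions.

Yes

A (area) has dimensions [L^2].
r (radius) has dimensions [L].
Vol (volume) has dimensions [L^3].

Left side: [L]
Right side: [L]

Both sides have the same dimensions, so the equation is dimensionally consistent.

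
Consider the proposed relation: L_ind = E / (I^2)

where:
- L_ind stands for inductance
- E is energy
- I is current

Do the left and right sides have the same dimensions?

Yes

L_ind (inductance) has dimensions [I^-2 L^2 M T^-2].
E (energy) has dimensions [L^2 M T^-2].
I (current) has dimensions [I].

Left side: [I^-2 L^2 M T^-2]
Right side: [I^-2 L^2 M T^-2]

Both sides have the same dimensions, so the equation is dimensionally consistent.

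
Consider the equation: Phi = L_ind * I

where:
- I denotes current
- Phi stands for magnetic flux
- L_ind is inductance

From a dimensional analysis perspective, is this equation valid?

Yes

I (current) has dimensions [I].
Phi (magnetic flux) has dimensions [I^-1 L^2 M T^-2].
L_ind (inductance) has dimensions [I^-2 L^2 M T^-2].

Left side: [I^-1 L^2 M T^-2]
Right side: [I^-1 L^2 M T^-2]

Both sides have the same dimensions, so the equation is dimensionally consistent.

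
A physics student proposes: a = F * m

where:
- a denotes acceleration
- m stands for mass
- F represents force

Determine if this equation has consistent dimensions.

No

a (acceleration) has dimensions [L T^-2].
m (mass) has dimensions [M].
F (force) has dimensions [L M T^-2].

Left side: [L T^-2]
Right side: [L M^2 T^-2]

The two sides have different dimensions, so the equation is NOT dimensionally consistent.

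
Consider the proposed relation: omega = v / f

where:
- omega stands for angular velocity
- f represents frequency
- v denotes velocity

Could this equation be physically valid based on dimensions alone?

No

omega (angular velocity) has dimensions [T^-1].
f (frequency) has dimensions [T^-1].
v (velocity) has dimensions [L T^-1].

Left side: [T^-1]
Right side: [L]

The two sides have different dimensions, so the equation is NOT dimensionally consistent.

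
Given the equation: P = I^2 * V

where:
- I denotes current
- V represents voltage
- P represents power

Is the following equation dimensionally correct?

No

I (current) has dimensions [I].
V (voltage) has dimensions [I^-1 L^2 M T^-3].
P (power) has dimensions [L^2 M T^-3].

Left side: [L^2 M T^-3]
Right side: [I L^2 M T^-3]

The two sides have different dimensions, so the equation is NOT dimensionally consistent.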